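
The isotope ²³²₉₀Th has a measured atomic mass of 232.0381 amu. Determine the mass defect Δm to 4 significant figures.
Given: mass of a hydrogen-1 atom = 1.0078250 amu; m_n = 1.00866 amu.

With 90 protons and 142 neutrons (A = 232):
Σm = 90·m(¹H) + 142·m_n = 90.7042500 + 143.22972 = 233.9339700 amu
The mass defect is 233.9339700 − 232.0381 = 1.8958700 amu.

1.896 amu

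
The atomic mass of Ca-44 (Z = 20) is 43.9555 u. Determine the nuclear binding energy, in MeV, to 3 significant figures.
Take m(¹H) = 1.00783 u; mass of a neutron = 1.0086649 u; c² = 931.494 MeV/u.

Σm = 20·m(¹H) + 24·m_n = 20.15660 + 24.2079576 = 44.3645576 u
The mass defect is 44.3645576 − 43.9555 = 0.4090576 u.
E_B = 0.4090576 × 931.494 = 381.035 MeV

381 MeV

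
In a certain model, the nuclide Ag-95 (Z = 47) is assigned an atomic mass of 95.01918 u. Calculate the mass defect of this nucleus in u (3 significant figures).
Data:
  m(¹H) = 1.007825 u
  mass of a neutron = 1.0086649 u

0.765 u

With 47 protons and 48 neutrons (A = 95):
Σm = 47·m(¹H) + 48·m_n = 47.367775 + 48.4159152 = 95.7836902 u
The mass defect is 95.7836902 − 95.01918 = 0.7645102 u.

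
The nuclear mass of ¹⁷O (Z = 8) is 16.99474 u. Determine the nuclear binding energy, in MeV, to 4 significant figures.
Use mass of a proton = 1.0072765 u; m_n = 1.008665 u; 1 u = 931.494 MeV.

131.8 MeV

Total constituent mass: 8 × 1.0072765 + 9 × 1.008665 = 17.1361970 u
Mass defect Δm = 17.1361970 − 16.99474 = 0.1414570 u
E_B = 0.1414570 × 931.494 = 131.766 MeV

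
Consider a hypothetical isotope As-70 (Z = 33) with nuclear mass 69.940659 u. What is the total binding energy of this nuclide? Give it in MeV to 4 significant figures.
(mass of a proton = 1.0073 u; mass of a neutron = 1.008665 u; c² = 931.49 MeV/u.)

578.3 MeV

Σm = 33·m_p + 37·m_n = 33.2409 + 37.320605 = 70.561505 u
Δm = 70.561505 − 69.940659 = 0.620846 u
Converting to energy: 0.620846 u × 931.49 MeV/u = 578.312 MeV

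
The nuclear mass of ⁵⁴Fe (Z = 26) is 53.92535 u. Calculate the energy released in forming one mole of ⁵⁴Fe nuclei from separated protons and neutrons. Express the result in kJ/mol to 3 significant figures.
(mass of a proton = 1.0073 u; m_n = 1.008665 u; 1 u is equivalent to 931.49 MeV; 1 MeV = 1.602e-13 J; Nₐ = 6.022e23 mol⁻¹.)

Z = 26, so N = A − Z = 54 − 26 = 28.
Σm = 26·m_p + 28·m_n = 26.1898 + 28.242620 = 54.432420 u
The mass defect is 54.432420 − 53.92535 = 0.507070 u.
Converting to energy: 0.507070 u × 931.49 MeV/u = 472.331 MeV
Per nucleus in joules: 472.331 MeV × 1.602e-13 J/MeV = 7.5667e-11 J
Per mole: 7.5667e-11 J × 6.022e23 mol⁻¹ = 4.5567e+13 J/mol

4.56e+10 kJ/mol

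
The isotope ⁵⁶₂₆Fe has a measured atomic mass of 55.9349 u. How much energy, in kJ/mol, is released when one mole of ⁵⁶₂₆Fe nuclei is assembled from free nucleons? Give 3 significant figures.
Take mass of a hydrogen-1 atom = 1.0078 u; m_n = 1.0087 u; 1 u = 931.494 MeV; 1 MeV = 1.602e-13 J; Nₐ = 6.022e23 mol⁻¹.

With 26 protons and 30 neutrons (A = 56):
Total constituent mass: 26 × 1.0078 + 30 × 1.0087 = 56.4638 u
Δm = 56.4638 − 55.9349 = 0.5289 u
Converting to energy: 0.5289 u × 931.494 MeV/u = 492.667 MeV
Per nucleus in joules: 492.667 MeV × 1.602e-13 J/MeV = 7.8925e-11 J
Per mole: 7.8925e-11 J × 6.022e23 mol⁻¹ = 4.7529e+13 J/mol

4.75e+10 kJ/mol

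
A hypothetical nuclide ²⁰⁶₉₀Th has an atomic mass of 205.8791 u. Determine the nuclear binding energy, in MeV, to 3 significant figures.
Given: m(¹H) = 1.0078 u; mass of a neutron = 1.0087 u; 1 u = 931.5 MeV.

1710 MeV

Σm = 90·m(¹H) + 116·m_n = 90.7020 + 117.0092 = 207.7112 u
Δm = 207.7112 − 205.8791 = 1.8321 u
E_B = 1.8321 × 931.5 = 1706.60 MeV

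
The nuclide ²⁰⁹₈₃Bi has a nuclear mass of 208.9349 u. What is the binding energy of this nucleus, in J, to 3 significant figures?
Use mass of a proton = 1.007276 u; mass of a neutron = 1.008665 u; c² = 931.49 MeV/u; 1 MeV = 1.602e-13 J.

Z = 83, so N = A − Z = 209 − 83 = 126.
Total constituent mass: 83 × 1.007276 + 126 × 1.008665 = 210.695698 u
The mass defect is 210.695698 − 208.9349 = 1.760798 u.
E_B = 1.760798 × 931.49 = 1640.17 MeV
In joules: 1640.17 MeV × 1.602e-13 J/MeV = 2.6276e-10 J

2.63e-10 J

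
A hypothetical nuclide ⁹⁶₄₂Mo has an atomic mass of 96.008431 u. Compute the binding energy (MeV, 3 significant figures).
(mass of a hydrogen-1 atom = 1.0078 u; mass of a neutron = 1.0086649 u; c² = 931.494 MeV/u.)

Z = 42, so N = A − Z = 96 − 42 = 54.
Total constituent mass: 42 × 1.0078 + 54 × 1.0086649 = 96.7955046 u
Mass defect Δm = 96.7955046 − 96.008431 = 0.7870736 u
Converting to energy: 0.7870736 u × 931.494 MeV/u = 733.154 MeV

733 MeV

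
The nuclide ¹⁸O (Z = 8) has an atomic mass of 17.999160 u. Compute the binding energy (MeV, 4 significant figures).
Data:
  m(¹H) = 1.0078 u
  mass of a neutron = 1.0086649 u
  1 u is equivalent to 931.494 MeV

The nucleus contains 8 protons and 18 − 8 = 10 neutrons.
Σm = 8·m(¹H) + 10·m_n = 8.0624 + 10.0866490 = 18.1490490 u
Δm = 18.1490490 − 17.999160 = 0.1498890 u
Binding energy = Δm·c² = 0.1498890 × 931.494 MeV/u = 139.621 MeV

139.6 MeV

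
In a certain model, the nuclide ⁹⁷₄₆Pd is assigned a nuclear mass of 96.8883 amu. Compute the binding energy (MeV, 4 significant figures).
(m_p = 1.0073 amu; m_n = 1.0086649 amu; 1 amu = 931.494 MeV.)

The nucleus contains 46 protons and 97 − 46 = 51 neutrons.
Total constituent mass: 46 × 1.0073 + 51 × 1.0086649 = 97.7777099 amu
Δm = 97.7777099 − 96.8883 = 0.8894099 amu
Converting to energy: 0.8894099 amu × 931.494 MeV/amu = 828.480 MeV

828.5 MeV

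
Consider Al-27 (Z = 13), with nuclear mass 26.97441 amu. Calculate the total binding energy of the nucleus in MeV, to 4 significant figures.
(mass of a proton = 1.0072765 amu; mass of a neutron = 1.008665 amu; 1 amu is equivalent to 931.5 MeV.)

225.0 MeV

Z = 13, so N = A − Z = 27 − 13 = 14.
Mass of separated nucleons = 13(1.0072765) + 14(1.008665) = 13.0945945 + 14.121310 = 27.2159045 amu
Δm = 27.2159045 − 26.97441 = 0.2414945 amu
E_B = 0.2414945 × 931.5 = 224.952 MeV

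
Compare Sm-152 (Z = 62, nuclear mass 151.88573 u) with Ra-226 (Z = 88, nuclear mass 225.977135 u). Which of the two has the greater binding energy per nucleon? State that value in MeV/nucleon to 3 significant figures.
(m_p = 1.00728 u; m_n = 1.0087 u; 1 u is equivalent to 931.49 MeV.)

Sm-152; 8.26 MeV/nucleon

Sm-152: Σm = 62(1.00728) + 90(1.0087) = 153.23436 u; Δm = 1.34863 u; E_B = 1256.24 MeV; E_B/A = 8.2647 MeV
Ra-226: Σm = 88(1.00728) + 138(1.0087) = 227.84124 u; Δm = 1.864105 u; E_B = 1736.4 MeV; E_B/A = 7.683 MeV
Sm-152 has the higher binding energy per nucleon, so it is the more tightly bound nucleus.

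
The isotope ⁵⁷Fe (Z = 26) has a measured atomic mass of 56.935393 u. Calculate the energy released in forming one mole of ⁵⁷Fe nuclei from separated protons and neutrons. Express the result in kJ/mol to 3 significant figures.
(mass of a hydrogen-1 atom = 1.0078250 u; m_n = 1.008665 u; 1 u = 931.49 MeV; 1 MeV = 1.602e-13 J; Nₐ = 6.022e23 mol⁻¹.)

Z = 26, so N = A − Z = 57 − 26 = 31.
Total constituent mass: 26 × 1.0078250 + 31 × 1.008665 = 57.4720650 u
The mass defect is 57.4720650 − 56.935393 = 0.5366720 u.
Binding energy = Δm·c² = 0.5366720 × 931.49 MeV/u = 499.905 MeV
Per nucleus in joules: 499.905 MeV × 1.602e-13 J/MeV = 8.0085e-11 J
Per mole: 8.0085e-11 J × 6.022e23 mol⁻¹ = 4.8227e+13 J/mol

4.82e+10 kJ/mol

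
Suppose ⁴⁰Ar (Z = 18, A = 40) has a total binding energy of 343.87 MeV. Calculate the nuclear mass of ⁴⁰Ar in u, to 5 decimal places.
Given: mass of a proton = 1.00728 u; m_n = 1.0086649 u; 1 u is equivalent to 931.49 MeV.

Mass defect = 343.87 MeV / (931.49 MeV/u) = 0.3691612 u
Constituent mass = 18(1.00728) + 22(1.0086649) = 40.3216678 u
Nuclear mass = 40.3216678 − 0.3691612 = 39.9525066 u ≈ 39.95251 u (to 5 decimal places)

39.95251 u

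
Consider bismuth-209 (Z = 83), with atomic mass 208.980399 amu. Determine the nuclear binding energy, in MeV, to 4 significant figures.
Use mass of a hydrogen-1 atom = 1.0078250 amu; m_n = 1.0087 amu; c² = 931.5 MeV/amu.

1644 MeV

The nucleus contains 83 protons and 209 − 83 = 126 neutrons.
Σm = 83·m(¹H) + 126·m_n = 83.6494750 + 127.0962 = 210.7456750 amu
The mass defect is 210.7456750 − 208.980399 = 1.7652760 amu.
Converting to energy: 1.7652760 amu × 931.5 MeV/amu = 1644.35 MeV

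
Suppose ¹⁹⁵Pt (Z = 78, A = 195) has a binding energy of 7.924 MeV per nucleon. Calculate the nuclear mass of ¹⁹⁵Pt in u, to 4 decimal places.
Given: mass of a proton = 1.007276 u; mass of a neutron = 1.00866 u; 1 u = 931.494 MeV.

Total binding energy = 195 × 7.924 = 1545.180 MeV
Mass defect = 1545.180 MeV / (931.494 MeV/u) = 1.658819 u
Constituent mass = 78(1.007276) + 117(1.00866) = 196.580748 u
Nuclear mass = 196.580748 − 1.658819 = 194.921929 u ≈ 194.9219 u (to 4 decimal places)

194.9219 u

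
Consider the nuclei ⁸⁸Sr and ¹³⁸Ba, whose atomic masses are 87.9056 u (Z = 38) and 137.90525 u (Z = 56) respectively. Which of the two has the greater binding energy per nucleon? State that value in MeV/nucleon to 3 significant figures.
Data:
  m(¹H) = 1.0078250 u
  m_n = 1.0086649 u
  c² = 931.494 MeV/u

⁸⁸Sr: Σm = 38(1.0078250) + 50(1.0086649) = 88.7305950 u; Δm = 0.8249950 u; E_B = 768.48 MeV; E_B/A = 8.733 MeV
¹³⁸Ba: Σm = 56(1.0078250) + 82(1.0086649) = 139.1487218 u; Δm = 1.2434718 u; E_B = 1158.3 MeV; E_B/A = 8.393 MeV
⁸⁸Sr has the higher binding energy per nucleon, so it is the more tightly bound nucleus.

⁸⁸Sr; 8.73 MeV/nucleon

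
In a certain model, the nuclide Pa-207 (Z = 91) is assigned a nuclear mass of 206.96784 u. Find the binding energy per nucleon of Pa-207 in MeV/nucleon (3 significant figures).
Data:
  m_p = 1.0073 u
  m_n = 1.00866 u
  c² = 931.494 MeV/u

The nucleus contains 91 protons and 207 − 91 = 116 neutrons.
Mass of separated nucleons = 91(1.0073) + 116(1.00866) = 91.6643 + 117.00456 = 208.66886 u
Mass defect Δm = 208.66886 − 206.96784 = 1.70102 u
Converting to energy: 1.70102 u × 931.494 MeV/u = 1584.49 MeV
Per nucleon: 1584.49 / 207 = 7.6545 MeV

7.65 MeV/nucleon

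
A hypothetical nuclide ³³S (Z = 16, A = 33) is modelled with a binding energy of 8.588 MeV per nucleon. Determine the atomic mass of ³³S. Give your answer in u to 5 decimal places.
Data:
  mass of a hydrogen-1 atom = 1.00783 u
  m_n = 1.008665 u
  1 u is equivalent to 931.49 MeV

Total binding energy = 33 × 8.588 = 283.404 MeV
Mass defect = 283.404 MeV / (931.49 MeV/u) = 0.3042480 u
Constituent mass = 16(1.00783) + 17(1.008665) = 33.272585 u
Atomic mass = 33.272585 − 0.3042480 = 32.9683370 u ≈ 32.96834 u (to 5 decimal places)

32.96834 u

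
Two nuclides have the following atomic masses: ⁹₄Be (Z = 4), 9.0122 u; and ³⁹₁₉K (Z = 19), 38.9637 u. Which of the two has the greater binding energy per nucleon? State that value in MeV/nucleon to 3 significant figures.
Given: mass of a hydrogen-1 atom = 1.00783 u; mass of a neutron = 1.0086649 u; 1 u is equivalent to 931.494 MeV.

⁹₄Be: Σm = 4(1.00783) + 5(1.0086649) = 9.0746445 u; Δm = 0.0624445 u; E_B = 58.167 MeV; E_B/A = 6.463 MeV
³⁹₁₉K: Σm = 19(1.00783) + 20(1.0086649) = 39.3220680 u; Δm = 0.3583680 u; E_B = 333.82 MeV; E_B/A = 8.559 MeV
³⁹₁₉K has the higher binding energy per nucleon, so it is the more tightly bound nucleus.

³⁹₁₉K; 8.56 MeV/nucleon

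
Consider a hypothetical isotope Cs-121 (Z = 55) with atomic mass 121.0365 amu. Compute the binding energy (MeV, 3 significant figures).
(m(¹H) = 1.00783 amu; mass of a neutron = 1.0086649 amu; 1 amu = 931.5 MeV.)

Z = 55, so N = A − Z = 121 − 55 = 66.
Σm = 55·m(¹H) + 66·m_n = 55.43065 + 66.5718834 = 122.0025334 amu
Mass defect Δm = 122.0025334 − 121.0365 = 0.9660334 amu
Converting to energy: 0.9660334 amu × 931.5 MeV/amu = 899.860 MeV

900 MeV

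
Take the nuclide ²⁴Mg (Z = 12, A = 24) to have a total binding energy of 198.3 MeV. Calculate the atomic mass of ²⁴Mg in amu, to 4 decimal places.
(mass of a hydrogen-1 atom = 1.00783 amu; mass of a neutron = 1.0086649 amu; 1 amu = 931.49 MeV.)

Mass defect = 198.3 MeV / (931.49 MeV/amu) = 0.212885 amu
Constituent mass = 12(1.00783) + 12(1.0086649) = 24.1979388 amu
Atomic mass = 24.1979388 − 0.212885 = 23.9850538 amu ≈ 23.9851 amu (to 4 decimal places)

23.9851 amu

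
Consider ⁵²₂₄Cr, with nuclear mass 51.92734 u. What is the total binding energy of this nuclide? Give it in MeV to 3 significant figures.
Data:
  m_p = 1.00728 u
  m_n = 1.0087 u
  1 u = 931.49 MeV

With 24 protons and 28 neutrons (A = 52):
Σm = 24·m_p + 28·m_n = 24.17472 + 28.2436 = 52.41832 u
Δm = 52.41832 − 51.92734 = 0.49098 u
Binding energy = Δm·c² = 0.49098 × 931.49 MeV/u = 457.343 MeV

457 MeV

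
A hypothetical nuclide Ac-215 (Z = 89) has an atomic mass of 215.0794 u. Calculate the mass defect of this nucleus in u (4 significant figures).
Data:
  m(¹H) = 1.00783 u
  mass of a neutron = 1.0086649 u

1.709 u

Σm = 89·m(¹H) + 126·m_n = 89.69687 + 127.0917774 = 216.7886474 u
Δm = 216.7886474 − 215.0794 = 1.7092474 u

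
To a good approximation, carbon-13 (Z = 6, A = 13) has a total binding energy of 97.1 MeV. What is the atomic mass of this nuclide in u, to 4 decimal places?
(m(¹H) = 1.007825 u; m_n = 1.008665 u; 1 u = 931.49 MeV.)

Mass defect = 97.1 MeV / (931.49 MeV/u) = 0.104242 u
Constituent mass = 6(1.007825) + 7(1.008665) = 13.107605 u
Atomic mass = 13.107605 − 0.104242 = 13.003363 u ≈ 13.0034 u (to 4 decimal places)

13.0034 u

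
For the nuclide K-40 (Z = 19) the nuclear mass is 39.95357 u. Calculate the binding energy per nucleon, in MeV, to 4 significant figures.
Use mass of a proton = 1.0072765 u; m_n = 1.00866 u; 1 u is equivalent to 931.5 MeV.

8.536 MeV/nucleon

Total constituent mass: 19 × 1.0072765 + 21 × 1.00866 = 40.3201135 u
The mass defect is 40.3201135 − 39.95357 = 0.3665435 u.
E_B = 0.3665435 × 931.5 = 341.435 MeV
Per nucleon: 341.435 / 40 = 8.536 MeV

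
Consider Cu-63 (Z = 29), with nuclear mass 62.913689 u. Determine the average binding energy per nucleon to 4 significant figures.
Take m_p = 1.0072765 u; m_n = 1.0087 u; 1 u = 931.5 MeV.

Σm = 29·m_p + 34·m_n = 29.2110185 + 34.2958 = 63.5068185 u
Δm = 63.5068185 − 62.913689 = 0.5931295 u
Converting to energy: 0.5931295 u × 931.5 MeV/u = 552.500 MeV
BE/A = 552.500 MeV / 63 = 8.770 MeV/nucleon

8.770 MeV/nucleon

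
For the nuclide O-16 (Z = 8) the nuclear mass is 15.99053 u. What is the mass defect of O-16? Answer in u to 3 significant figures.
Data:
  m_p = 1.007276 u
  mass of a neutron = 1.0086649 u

Z = 8, so N = A − Z = 16 − 8 = 8.
Σm = 8·m_p + 8·m_n = 8.058208 + 8.0693192 = 16.1275272 u
Mass defect Δm = 16.1275272 − 15.99053 = 0.1369972 u

0.137 u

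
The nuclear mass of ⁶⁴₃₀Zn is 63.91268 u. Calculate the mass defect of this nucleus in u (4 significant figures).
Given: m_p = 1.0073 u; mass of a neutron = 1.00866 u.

0.6008 u

Z = 30, so N = A − Z = 64 − 30 = 34.
Total constituent mass: 30 × 1.0073 + 34 × 1.00866 = 64.51344 u
Δm = 64.51344 − 63.91268 = 0.60076 u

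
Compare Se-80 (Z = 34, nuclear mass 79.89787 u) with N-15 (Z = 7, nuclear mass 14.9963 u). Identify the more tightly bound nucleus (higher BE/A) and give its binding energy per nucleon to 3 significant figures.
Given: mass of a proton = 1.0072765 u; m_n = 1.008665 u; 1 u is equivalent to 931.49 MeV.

Se-80: Σm = 34(1.0072765) + 46(1.008665) = 80.6459910 u; Δm = 0.7481210 u; E_B = 696.87 MeV; E_B/A = 8.711 MeV
N-15: Σm = 7(1.0072765) + 8(1.008665) = 15.1202555 u; Δm = 0.1239555 u; E_B = 115.463 MeV; E_B/A = 7.698 MeV
Se-80 has the higher binding energy per nucleon, so it is the more tightly bound nucleus.

Se-80; 8.71 MeV/nucleon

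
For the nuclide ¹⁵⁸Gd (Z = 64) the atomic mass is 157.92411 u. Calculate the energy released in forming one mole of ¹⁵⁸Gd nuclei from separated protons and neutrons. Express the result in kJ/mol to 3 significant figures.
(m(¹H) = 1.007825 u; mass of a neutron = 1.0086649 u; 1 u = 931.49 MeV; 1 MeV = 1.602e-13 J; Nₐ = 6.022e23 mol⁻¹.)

1.25e+11 kJ/mol

Z = 64, so N = A − Z = 158 − 64 = 94.
Σm = 64·m(¹H) + 94·m_n = 64.500800 + 94.8145006 = 159.3153006 u
Mass defect Δm = 159.3153006 − 157.92411 = 1.3911906 u
E_B = 1.3911906 × 931.49 = 1295.88 MeV
Per nucleus in joules: 1295.88 MeV × 1.602e-13 J/MeV = 2.0760e-10 J
Per mole: 2.0760e-10 J × 6.022e23 mol⁻¹ = 1.2502e+14 J/mol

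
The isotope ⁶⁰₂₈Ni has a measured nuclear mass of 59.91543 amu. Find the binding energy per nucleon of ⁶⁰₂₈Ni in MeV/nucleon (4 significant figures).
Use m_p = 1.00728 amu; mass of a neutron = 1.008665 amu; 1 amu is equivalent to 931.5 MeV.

The nucleus contains 28 protons and 60 − 28 = 32 neutrons.
Σm = 28·m_p + 32·m_n = 28.20384 + 32.277280 = 60.481120 amu
The mass defect is 60.481120 − 59.91543 = 0.565690 amu.
E_B = 0.565690 × 931.5 = 526.940 MeV
Dividing by A = 60 gives 8.782 MeV per nucleon.

8.782 MeV/nucleon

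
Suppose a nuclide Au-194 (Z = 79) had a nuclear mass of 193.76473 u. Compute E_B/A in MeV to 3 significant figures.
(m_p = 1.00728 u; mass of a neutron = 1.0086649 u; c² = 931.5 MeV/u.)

8.68 MeV/nucleon

Z = 79, so N = A − Z = 194 − 79 = 115.
Σm = 79·m_p + 115·m_n = 79.57512 + 115.9964635 = 195.5715835 u
Mass defect Δm = 195.5715835 − 193.76473 = 1.8068535 u
E_B = 1.8068535 × 931.5 = 1683.08 MeV
Dividing by A = 194 gives 8.676 MeV per nucleon.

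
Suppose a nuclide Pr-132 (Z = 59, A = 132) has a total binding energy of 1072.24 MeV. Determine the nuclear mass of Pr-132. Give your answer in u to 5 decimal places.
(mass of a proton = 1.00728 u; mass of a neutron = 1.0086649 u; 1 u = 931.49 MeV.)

Mass defect = 1072.24 MeV / (931.49 MeV/u) = 1.1511020 u
Constituent mass = 59(1.00728) + 73(1.0086649) = 133.0620577 u
Nuclear mass = 133.0620577 − 1.1511020 = 131.9109557 u ≈ 131.91096 u (to 5 decimal places)

131.91096 u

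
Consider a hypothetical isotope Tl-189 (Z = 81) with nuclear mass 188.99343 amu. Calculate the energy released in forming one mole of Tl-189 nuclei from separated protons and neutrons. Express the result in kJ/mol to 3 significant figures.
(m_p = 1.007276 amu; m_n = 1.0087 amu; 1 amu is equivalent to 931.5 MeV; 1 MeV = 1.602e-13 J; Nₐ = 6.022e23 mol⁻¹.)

Total constituent mass: 81 × 1.007276 + 108 × 1.0087 = 190.528956 amu
Mass defect Δm = 190.528956 − 188.99343 = 1.535526 amu
E_B = 1.535526 × 931.5 = 1430.34 MeV
Per nucleus in joules: 1430.34 MeV × 1.602e-13 J/MeV = 2.2914e-10 J
Per mole: 2.2914e-10 J × 6.022e23 mol⁻¹ = 1.3799e+14 J/mol

1.38e+11 kJ/mol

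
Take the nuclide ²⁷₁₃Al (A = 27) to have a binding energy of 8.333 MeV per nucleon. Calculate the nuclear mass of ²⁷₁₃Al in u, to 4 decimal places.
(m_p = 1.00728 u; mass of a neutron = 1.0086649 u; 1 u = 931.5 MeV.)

26.9744 u

Total binding energy = 27 × 8.333 = 224.991 MeV
Mass defect = 224.991 MeV / (931.5 MeV/u) = 0.241536 u
Constituent mass = 13(1.00728) + 14(1.0086649) = 27.2159486 u
Nuclear mass = 27.2159486 − 0.241536 = 26.9744126 u ≈ 26.9744 u (to 4 decimal places)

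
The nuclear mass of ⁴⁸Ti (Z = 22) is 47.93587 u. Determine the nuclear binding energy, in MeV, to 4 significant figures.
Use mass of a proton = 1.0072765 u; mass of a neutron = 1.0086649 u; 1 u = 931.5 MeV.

Σm = 22·m_p + 26·m_n = 22.1600830 + 26.2252874 = 48.3853704 u
The mass defect is 48.3853704 − 47.93587 = 0.4495004 u.
Binding energy = Δm·c² = 0.4495004 × 931.5 MeV/u = 418.710 MeV

418.7 MeV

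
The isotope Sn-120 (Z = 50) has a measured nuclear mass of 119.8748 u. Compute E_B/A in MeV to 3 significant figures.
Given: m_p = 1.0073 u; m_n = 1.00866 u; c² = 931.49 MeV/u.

8.51 MeV/nucleon

Total constituent mass: 50 × 1.0073 + 70 × 1.00866 = 120.97120 u
The mass defect is 120.97120 − 119.8748 = 1.09640 u.
E_B = 1.09640 × 931.49 = 1021.29 MeV
Per nucleon: 1021.29 / 120 = 8.511 MeV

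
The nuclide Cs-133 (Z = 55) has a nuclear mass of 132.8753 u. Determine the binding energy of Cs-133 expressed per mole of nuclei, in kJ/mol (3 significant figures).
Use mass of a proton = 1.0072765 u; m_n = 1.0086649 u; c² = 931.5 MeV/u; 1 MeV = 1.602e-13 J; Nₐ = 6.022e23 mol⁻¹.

Mass of separated nucleons = 55(1.0072765) + 78(1.0086649) = 55.4002075 + 78.6758622 = 134.0760697 u
The mass defect is 134.0760697 − 132.8753 = 1.2007697 u.
Converting to energy: 1.2007697 u × 931.5 MeV/u = 1118.52 MeV
Per nucleus in joules: 1118.52 MeV × 1.602e-13 J/MeV = 1.7919e-10 J
Per mole: 1.7919e-10 J × 6.022e23 mol⁻¹ = 1.0791e+14 J/mol

1.08e+11 kJ/mol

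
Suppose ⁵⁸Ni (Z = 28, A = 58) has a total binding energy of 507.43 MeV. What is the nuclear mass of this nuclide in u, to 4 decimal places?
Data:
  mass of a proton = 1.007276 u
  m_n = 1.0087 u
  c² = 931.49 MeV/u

Mass defect = 507.43 MeV / (931.49 MeV/u) = 0.544751 u
Constituent mass = 28(1.007276) + 30(1.0087) = 58.464728 u
Nuclear mass = 58.464728 − 0.544751 = 57.919977 u ≈ 57.9200 u (to 4 decimal places)

57.9200 u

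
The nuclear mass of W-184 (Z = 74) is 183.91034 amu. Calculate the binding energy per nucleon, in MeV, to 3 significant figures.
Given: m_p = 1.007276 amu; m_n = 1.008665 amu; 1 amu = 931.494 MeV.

Z = 74, so N = A − Z = 184 − 74 = 110.
Total constituent mass: 74 × 1.007276 + 110 × 1.008665 = 185.491574 amu
Mass defect Δm = 185.491574 − 183.91034 = 1.581234 amu
Converting to energy: 1.581234 amu × 931.494 MeV/amu = 1472.91 MeV
BE/A = 1472.91 MeV / 184 = 8.0049 MeV/nucleon

8.00 MeV/nucleon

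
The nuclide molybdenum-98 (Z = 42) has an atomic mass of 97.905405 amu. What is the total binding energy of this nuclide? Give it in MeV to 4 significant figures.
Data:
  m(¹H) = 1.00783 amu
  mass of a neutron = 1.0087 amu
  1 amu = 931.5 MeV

848.3 MeV

With 42 protons and 56 neutrons (A = 98):
Mass of separated nucleons = 42(1.00783) + 56(1.0087) = 42.32886 + 56.4872 = 98.81606 amu
Δm = 98.81606 − 97.905405 = 0.910655 amu
Converting to energy: 0.910655 amu × 931.5 MeV/amu = 848.275 MeV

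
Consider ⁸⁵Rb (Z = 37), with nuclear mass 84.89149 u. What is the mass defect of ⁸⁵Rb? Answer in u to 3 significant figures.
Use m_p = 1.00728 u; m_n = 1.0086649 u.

Z = 37, so N = A − Z = 85 − 37 = 48.
Mass of separated nucleons = 37(1.00728) + 48(1.0086649) = 37.26936 + 48.4159152 = 85.6852752 u
Δm = 85.6852752 − 84.89149 = 0.7937852 u

0.794 u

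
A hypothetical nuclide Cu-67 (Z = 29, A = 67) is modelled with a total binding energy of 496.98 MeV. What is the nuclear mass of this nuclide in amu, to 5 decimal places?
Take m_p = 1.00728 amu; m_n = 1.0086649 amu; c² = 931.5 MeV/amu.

67.00686 amu

Mass defect = 496.98 MeV / (931.5 MeV/amu) = 0.5335266 amu
Constituent mass = 29(1.00728) + 38(1.0086649) = 67.5403862 amu
Nuclear mass = 67.5403862 − 0.5335266 = 67.0068596 amu ≈ 67.00686 amu (to 5 decimal places)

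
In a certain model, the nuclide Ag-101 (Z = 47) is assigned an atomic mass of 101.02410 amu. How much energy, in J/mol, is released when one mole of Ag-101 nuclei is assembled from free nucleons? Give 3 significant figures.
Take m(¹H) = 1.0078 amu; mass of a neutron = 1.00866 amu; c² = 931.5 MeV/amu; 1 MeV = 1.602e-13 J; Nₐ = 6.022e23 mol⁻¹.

Total constituent mass: 47 × 1.0078 + 54 × 1.00866 = 101.83424 amu
The mass defect is 101.83424 − 101.02410 = 0.81014 amu.
Converting to energy: 0.81014 amu × 931.5 MeV/amu = 754.645 MeV
Per nucleus in joules: 754.645 MeV × 1.602e-13 J/MeV = 1.2089e-10 J
Per mole: 1.2089e-10 J × 6.022e23 mol⁻¹ = 7.2800e+13 J/mol

7.28e+13 J/mol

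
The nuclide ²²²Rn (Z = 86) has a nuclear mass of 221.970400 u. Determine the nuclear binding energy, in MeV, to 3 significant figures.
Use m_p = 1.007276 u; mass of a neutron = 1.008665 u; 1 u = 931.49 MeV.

1710 MeV

The nucleus contains 86 protons and 222 − 86 = 136 neutrons.
Mass of separated nucleons = 86(1.007276) + 136(1.008665) = 86.625736 + 137.178440 = 223.804176 u
Δm = 223.804176 − 221.970400 = 1.833776 u
E_B = 1.833776 × 931.49 = 1708.14 MeV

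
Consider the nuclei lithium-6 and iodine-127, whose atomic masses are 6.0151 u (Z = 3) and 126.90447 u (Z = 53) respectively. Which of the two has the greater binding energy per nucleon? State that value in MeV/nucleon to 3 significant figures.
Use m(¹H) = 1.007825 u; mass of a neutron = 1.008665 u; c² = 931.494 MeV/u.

lithium-6: Σm = 3(1.007825) + 3(1.008665) = 6.049470 u; Δm = 0.034370 u; E_B = 32.015 MeV; E_B/A = 5.336 MeV
iodine-127: Σm = 53(1.007825) + 74(1.008665) = 128.055935 u; Δm = 1.151465 u; E_B = 1072.6 MeV; E_B/A = 8.446 MeV
iodine-127 has the higher binding energy per nucleon, so it is the more tightly bound nucleus.

iodine-127; 8.45 MeV/nucleon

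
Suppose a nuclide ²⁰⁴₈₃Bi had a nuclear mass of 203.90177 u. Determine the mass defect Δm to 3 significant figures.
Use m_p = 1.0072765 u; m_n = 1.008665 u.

1.75 u

Mass of separated nucleons = 83(1.0072765) + 121(1.008665) = 83.6039495 + 122.048465 = 205.6524145 u
Mass defect Δm = 205.6524145 − 203.90177 = 1.7506445 u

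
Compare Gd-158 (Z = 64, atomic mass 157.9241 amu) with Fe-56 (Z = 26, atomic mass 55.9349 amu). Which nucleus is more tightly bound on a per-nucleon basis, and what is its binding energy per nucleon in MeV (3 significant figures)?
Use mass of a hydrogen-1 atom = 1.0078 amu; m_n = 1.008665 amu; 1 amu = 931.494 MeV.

Gd-158: Σm = 64(1.0078) + 94(1.008665) = 159.313710 amu; Δm = 1.389610 amu; E_B = 1294.4 MeV; E_B/A = 8.192 MeV
Fe-56: Σm = 26(1.0078) + 30(1.008665) = 56.462750 amu; Δm = 0.527850 amu; E_B = 491.69 MeV; E_B/A = 8.780 MeV
Fe-56 has the higher binding energy per nucleon, so it is the more tightly bound nucleus.

Fe-56; 8.78 MeV/nucleon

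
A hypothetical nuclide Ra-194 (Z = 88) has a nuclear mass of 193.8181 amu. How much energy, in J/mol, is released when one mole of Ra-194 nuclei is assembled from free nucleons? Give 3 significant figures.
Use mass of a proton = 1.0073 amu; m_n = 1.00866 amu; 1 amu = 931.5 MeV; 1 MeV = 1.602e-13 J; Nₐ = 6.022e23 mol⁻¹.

The nucleus contains 88 protons and 194 − 88 = 106 neutrons.
Σm = 88·m_p + 106·m_n = 88.6424 + 106.91796 = 195.56036 amu
The mass defect is 195.56036 − 193.8181 = 1.74226 amu.
Converting to energy: 1.74226 amu × 931.5 MeV/amu = 1622.92 MeV
Per nucleus in joules: 1622.92 MeV × 1.602e-13 J/MeV = 2.5999e-10 J
Per mole: 2.5999e-10 J × 6.022e23 mol⁻¹ = 1.5657e+14 J/mol

1.57e+14 J/mol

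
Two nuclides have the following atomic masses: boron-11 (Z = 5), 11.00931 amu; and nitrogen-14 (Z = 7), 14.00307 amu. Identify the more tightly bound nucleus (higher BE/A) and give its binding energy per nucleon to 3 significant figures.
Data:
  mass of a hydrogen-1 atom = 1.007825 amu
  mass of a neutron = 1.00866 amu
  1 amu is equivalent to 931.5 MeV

boron-11: Σm = 5(1.007825) + 6(1.00866) = 11.091085 amu; Δm = 0.081775 amu; E_B = 76.1734 MeV; E_B/A = 6.9249 MeV
nitrogen-14: Σm = 7(1.007825) + 7(1.00866) = 14.115395 amu; Δm = 0.112325 amu; E_B = 104.63 MeV; E_B/A = 7.474 MeV
nitrogen-14 has the higher binding energy per nucleon, so it is the more tightly bound nucleus.

nitrogen-14; 7.47 MeV/nucleon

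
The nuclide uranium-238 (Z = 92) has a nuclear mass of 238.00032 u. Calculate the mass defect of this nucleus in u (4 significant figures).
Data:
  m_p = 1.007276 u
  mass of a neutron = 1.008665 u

1.934 u

The nucleus contains 92 protons and 238 − 92 = 146 neutrons.
Total constituent mass: 92 × 1.007276 + 146 × 1.008665 = 239.934482 u
The mass defect is 239.934482 − 238.00032 = 1.934162 u.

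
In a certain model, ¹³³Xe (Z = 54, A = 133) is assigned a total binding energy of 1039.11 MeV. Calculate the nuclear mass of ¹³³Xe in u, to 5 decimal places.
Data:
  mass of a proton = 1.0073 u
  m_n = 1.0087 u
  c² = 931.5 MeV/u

Mass defect = 1039.11 MeV / (931.5 MeV/u) = 1.1155233 u
Constituent mass = 54(1.0073) + 79(1.0087) = 134.0815 u
Nuclear mass = 134.0815 − 1.1155233 = 132.9659767 u ≈ 132.96598 u (to 5 decimal places)

132.96598 u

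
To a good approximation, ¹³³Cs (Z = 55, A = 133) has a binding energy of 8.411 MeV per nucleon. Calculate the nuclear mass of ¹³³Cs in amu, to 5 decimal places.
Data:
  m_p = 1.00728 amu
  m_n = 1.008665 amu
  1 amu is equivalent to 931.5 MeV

Total binding energy = 133 × 8.411 = 1118.663 MeV
Mass defect = 1118.663 MeV / (931.5 MeV/amu) = 1.2009265 amu
Constituent mass = 55(1.00728) + 78(1.008665) = 134.076270 amu
Nuclear mass = 134.076270 − 1.2009265 = 132.8753435 amu ≈ 132.87534 amu (to 5 decimal places)

132.87534 amu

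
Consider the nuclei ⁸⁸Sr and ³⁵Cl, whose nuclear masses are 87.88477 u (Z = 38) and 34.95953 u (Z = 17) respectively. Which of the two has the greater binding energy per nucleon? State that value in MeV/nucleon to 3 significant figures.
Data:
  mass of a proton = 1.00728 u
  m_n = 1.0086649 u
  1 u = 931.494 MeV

⁸⁸Sr; 8.73 MeV/nucleon

⁸⁸Sr: Σm = 38(1.00728) + 50(1.0086649) = 88.7098850 u; Δm = 0.8251150 u; E_B = 768.59 MeV; E_B/A = 8.734 MeV
³⁵Cl: Σm = 17(1.00728) + 18(1.0086649) = 35.2797282 u; Δm = 0.3201982 u; E_B = 298.26 MeV; E_B/A = 8.522 MeV
⁸⁸Sr has the higher binding energy per nucleon, so it is the more tightly bound nucleus.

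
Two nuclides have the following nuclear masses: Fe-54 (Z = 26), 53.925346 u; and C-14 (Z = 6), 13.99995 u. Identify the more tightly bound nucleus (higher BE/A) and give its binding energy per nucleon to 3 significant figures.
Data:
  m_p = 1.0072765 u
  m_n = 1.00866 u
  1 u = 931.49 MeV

Fe-54; 8.73 MeV/nucleon

Fe-54: Σm = 26(1.0072765) + 28(1.00866) = 54.4316690 u; Δm = 0.5063230 u; E_B = 471.63 MeV; E_B/A = 8.734 MeV
C-14: Σm = 6(1.0072765) + 8(1.00866) = 14.1129390 u; Δm = 0.1129890 u; E_B = 105.25 MeV; E_B/A = 7.518 MeV
Fe-54 has the higher binding energy per nucleon, so it is the more tightly bound nucleus.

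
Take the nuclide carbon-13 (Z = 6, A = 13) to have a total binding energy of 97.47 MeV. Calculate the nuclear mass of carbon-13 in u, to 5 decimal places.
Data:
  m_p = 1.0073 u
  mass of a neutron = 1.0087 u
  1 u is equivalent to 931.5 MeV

Mass defect = 97.47 MeV / (931.5 MeV/u) = 0.1046377 u
Constituent mass = 6(1.0073) + 7(1.0087) = 13.1047 u
Nuclear mass = 13.1047 − 0.1046377 = 13.0000623 u ≈ 13.00006 u (to 5 decimal places)

13.00006 u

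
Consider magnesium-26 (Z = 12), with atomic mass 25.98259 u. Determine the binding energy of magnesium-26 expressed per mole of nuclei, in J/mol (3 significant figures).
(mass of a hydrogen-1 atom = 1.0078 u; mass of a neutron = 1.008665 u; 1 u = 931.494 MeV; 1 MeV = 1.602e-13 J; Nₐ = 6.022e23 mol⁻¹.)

2.09e+13 J/mol

Z = 12, so N = A − Z = 26 − 12 = 14.
Mass of separated nucleons = 12(1.0078) + 14(1.008665) = 12.0936 + 14.121310 = 26.214910 u
The mass defect is 26.214910 − 25.98259 = 0.232320 u.
Binding energy = Δm·c² = 0.232320 × 931.494 MeV/u = 216.405 MeV
Per nucleus in joules: 216.405 MeV × 1.602e-13 J/MeV = 3.4668e-11 J
Per mole: 3.4668e-11 J × 6.022e23 mol⁻¹ = 2.0877e+13 J/mol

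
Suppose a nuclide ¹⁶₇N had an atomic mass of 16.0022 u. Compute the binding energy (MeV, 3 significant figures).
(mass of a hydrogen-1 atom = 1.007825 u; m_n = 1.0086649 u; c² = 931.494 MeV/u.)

With 7 protons and 9 neutrons (A = 16):
Σm = 7·m(¹H) + 9·m_n = 7.054775 + 9.0779841 = 16.1327591 u
Mass defect Δm = 16.1327591 − 16.0022 = 0.1305591 u
Binding energy = Δm·c² = 0.1305591 × 931.494 MeV/u = 121.615 MeV

122 MeV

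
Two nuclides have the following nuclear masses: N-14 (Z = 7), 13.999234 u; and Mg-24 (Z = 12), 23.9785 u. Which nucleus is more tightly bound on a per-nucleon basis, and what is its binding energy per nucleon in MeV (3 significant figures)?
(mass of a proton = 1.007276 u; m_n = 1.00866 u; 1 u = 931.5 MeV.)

N-14: Σm = 7(1.007276) + 7(1.00866) = 14.111552 u; Δm = 0.112318 u; E_B = 104.62 MeV; E_B/A = 7.473 MeV
Mg-24: Σm = 12(1.007276) + 12(1.00866) = 24.191232 u; Δm = 0.212732 u; E_B = 198.16 MeV; E_B/A = 8.257 MeV
Mg-24 has the higher binding energy per nucleon, so it is the more tightly bound nucleus.

Mg-24; 8.26 MeV/nucleon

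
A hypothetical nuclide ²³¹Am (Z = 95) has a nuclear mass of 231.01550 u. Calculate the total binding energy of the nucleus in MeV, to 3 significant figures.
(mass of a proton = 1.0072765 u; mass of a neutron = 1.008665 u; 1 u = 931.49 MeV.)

1730 MeV

Z = 95, so N = A − Z = 231 − 95 = 136.
Σm = 95·m_p + 136·m_n = 95.6912675 + 137.178440 = 232.8697075 u
The mass defect is 232.8697075 − 231.01550 = 1.8542075 u.
Binding energy = Δm·c² = 1.8542075 × 931.49 MeV/u = 1727.18 MeV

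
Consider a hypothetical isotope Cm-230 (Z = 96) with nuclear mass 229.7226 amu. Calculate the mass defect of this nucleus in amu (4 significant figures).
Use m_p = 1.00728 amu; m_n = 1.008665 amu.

Total constituent mass: 96 × 1.00728 + 134 × 1.008665 = 231.859990 amu
The mass defect is 231.859990 − 229.7226 = 2.137390 amu.

2.137 amu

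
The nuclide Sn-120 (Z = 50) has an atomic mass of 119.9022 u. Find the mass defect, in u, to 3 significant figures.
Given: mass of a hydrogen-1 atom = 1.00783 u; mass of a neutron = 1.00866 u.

Z = 50, so N = A − Z = 120 − 50 = 70.
Σm = 50·m(¹H) + 70·m_n = 50.39150 + 70.60620 = 120.99770 u
The mass defect is 120.99770 − 119.9022 = 1.09550 u.

1.10 u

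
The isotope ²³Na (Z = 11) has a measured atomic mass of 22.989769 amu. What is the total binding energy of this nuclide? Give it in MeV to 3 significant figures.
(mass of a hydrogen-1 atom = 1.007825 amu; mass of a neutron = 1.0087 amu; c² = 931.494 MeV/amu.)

Z = 11, so N = A − Z = 23 − 11 = 12.
Σm = 11·m(¹H) + 12·m_n = 11.086075 + 12.1044 = 23.190475 amu
Mass defect Δm = 23.190475 − 22.989769 = 0.200706 amu
Binding energy = Δm·c² = 0.200706 × 931.494 MeV/amu = 186.956 MeV

187 MeV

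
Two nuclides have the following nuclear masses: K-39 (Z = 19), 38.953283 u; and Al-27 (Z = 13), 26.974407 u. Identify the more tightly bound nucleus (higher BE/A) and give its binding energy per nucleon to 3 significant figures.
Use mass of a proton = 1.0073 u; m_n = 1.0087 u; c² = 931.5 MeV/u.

K-39: Σm = 19(1.0073) + 20(1.0087) = 39.3127 u; Δm = 0.359417 u; E_B = 334.797 MeV; E_B/A = 8.5845 MeV
Al-27: Σm = 13(1.0073) + 14(1.0087) = 27.2167 u; Δm = 0.242293 u; E_B = 225.70 MeV; E_B/A = 8.359 MeV
K-39 has the higher binding energy per nucleon, so it is the more tightly bound nucleus.

K-39; 8.58 MeV/nucleon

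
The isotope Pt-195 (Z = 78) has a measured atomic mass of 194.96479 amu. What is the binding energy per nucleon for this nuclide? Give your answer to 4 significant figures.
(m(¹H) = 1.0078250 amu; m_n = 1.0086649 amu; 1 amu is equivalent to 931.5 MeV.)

Z = 78, so N = A − Z = 195 − 78 = 117.
Mass of separated nucleons = 78(1.0078250) + 117(1.0086649) = 78.6103500 + 118.0137933 = 196.6241433 amu
Δm = 196.6241433 − 194.96479 = 1.6593533 amu
Converting to energy: 1.6593533 amu × 931.5 MeV/amu = 1545.69 MeV
Per nucleon: 1545.69 / 195 = 7.927 MeV

7.927 MeV/nucleon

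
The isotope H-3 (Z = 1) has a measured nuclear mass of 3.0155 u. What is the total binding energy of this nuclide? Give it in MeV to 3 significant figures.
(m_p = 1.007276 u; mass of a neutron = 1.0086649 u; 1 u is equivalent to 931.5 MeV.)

Σm = 1·m_p + 2·m_n = 1.007276 + 2.0173298 = 3.0246058 u
Δm = 3.0246058 − 3.0155 = 0.0091058 u
Converting to energy: 0.0091058 u × 931.5 MeV/u = 8.48205 MeV

8.48 MeV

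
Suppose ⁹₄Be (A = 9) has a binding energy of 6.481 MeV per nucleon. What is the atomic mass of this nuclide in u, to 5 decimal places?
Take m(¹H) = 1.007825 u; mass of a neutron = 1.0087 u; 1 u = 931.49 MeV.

Total binding energy = 9 × 6.481 = 58.329 MeV
Mass defect = 58.329 MeV / (931.49 MeV/u) = 0.0626190 u
Constituent mass = 4(1.007825) + 5(1.0087) = 9.074800 u
Atomic mass = 9.074800 − 0.0626190 = 9.0121810 u ≈ 9.01218 u (to 5 decimal places)

9.01218 u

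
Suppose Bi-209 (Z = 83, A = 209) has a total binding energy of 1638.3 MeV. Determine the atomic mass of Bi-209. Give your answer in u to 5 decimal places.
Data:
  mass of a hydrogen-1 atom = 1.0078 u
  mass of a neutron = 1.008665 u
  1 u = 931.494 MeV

208.98040 u

Mass defect = 1638.3 MeV / (931.494 MeV/u) = 1.7587875 u
Constituent mass = 83(1.0078) + 126(1.008665) = 210.739190 u
Atomic mass = 210.739190 − 1.7587875 = 208.9804025 u ≈ 208.98040 u (to 5 decimal places)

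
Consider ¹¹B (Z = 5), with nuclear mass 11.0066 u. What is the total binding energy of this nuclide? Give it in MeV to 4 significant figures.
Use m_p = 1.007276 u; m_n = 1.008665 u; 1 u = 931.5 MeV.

The nucleus contains 5 protons and 11 − 5 = 6 neutrons.
Mass of separated nucleons = 5(1.007276) + 6(1.008665) = 5.036380 + 6.051990 = 11.088370 u
Δm = 11.088370 − 11.0066 = 0.081770 u
Binding energy = Δm·c² = 0.081770 × 931.5 MeV/u = 76.1688 MeV

76.17 MeV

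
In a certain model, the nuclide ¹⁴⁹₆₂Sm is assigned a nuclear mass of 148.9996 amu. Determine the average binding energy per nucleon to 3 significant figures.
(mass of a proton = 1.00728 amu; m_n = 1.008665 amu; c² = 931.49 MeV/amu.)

With 62 protons and 87 neutrons (A = 149):
Total constituent mass: 62 × 1.00728 + 87 × 1.008665 = 150.205215 amu
Mass defect Δm = 150.205215 − 148.9996 = 1.205615 amu
E_B = 1.205615 × 931.49 = 1123.02 MeV
Dividing by A = 149 gives 7.537 MeV per nucleon.

7.54 MeV/nucleon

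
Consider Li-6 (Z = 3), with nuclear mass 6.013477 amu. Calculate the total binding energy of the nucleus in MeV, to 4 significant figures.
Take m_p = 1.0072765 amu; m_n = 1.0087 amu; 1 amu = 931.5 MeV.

Z = 3, so N = A − Z = 6 − 3 = 3.
Total constituent mass: 3 × 1.0072765 + 3 × 1.0087 = 6.0479295 amu
Mass defect Δm = 6.0479295 − 6.013477 = 0.0344525 amu
Binding energy = Δm·c² = 0.0344525 × 931.5 MeV/amu = 32.0925 MeV

32.09 MeV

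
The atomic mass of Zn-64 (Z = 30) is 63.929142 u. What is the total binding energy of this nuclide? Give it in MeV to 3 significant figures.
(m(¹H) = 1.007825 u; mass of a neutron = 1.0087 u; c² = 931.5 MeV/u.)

Total constituent mass: 30 × 1.007825 + 34 × 1.0087 = 64.530550 u
Mass defect Δm = 64.530550 − 63.929142 = 0.601408 u
E_B = 0.601408 × 931.5 = 560.212 MeV

560 MeV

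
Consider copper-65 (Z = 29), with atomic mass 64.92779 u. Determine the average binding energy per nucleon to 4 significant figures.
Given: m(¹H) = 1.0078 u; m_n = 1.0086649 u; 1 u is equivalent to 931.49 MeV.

The nucleus contains 29 protons and 65 − 29 = 36 neutrons.
Mass of separated nucleons = 29(1.0078) + 36(1.0086649) = 29.2262 + 36.3119364 = 65.5381364 u
Δm = 65.5381364 − 64.92779 = 0.6103464 u
Binding energy = Δm·c² = 0.6103464 × 931.49 MeV/u = 568.532 MeV
BE/A = 568.532 MeV / 65 = 8.747 MeV/nucleon

8.747 MeV/nucleon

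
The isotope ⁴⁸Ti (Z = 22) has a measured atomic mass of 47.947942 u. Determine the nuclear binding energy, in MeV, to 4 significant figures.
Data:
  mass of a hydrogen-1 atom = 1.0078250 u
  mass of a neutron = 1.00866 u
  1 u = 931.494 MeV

418.6 MeV

Z = 22, so N = A − Z = 48 − 22 = 26.
Mass of separated nucleons = 22(1.0078250) + 26(1.00866) = 22.1721500 + 26.22516 = 48.3973100 u
Δm = 48.3973100 − 47.947942 = 0.4493680 u
E_B = 0.4493680 × 931.494 = 418.584 MeV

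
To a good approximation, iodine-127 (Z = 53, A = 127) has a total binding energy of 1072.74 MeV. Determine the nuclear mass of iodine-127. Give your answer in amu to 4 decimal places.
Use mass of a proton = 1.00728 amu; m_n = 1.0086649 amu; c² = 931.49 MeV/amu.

Mass defect = 1072.74 MeV / (931.49 MeV/amu) = 1.151639 amu
Constituent mass = 53(1.00728) + 74(1.0086649) = 128.0270426 amu
Nuclear mass = 128.0270426 − 1.151639 = 126.8754036 amu ≈ 126.8754 amu (to 4 decimal places)

126.8754 amu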